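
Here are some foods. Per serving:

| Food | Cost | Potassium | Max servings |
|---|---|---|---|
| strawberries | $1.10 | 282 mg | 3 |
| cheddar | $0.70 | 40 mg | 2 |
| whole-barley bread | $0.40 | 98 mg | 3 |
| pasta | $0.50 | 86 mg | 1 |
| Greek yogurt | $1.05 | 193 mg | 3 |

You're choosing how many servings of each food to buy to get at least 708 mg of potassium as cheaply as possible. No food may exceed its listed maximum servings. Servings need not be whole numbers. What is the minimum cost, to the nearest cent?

$2.76

Cost per mg of potassium: strawberries $0.0039, whole-barley bread $0.0041, Greek yogurt $0.0054, pasta $0.0058, cheddar $0.0175.
Take 2.511 servings of strawberries: +708.0 mg potassium for $2.76 (total $2.76, still need 0.0 mg).
Filling from the cheapest source first is optimal under one linear minimum: $2.76.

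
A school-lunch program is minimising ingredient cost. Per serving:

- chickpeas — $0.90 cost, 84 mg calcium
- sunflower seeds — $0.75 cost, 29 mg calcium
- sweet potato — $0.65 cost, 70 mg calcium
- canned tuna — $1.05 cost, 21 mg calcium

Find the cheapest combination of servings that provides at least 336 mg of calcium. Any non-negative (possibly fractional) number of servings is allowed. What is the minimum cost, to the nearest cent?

$3.12

Cost per mg of calcium: sweet potato $0.0093, chickpeas $0.0107, sunflower seeds $0.0259, canned tuna $0.0500.
With no serving limits, use only sweet potato: 336 mg / 70 mg = 4.8 servings × $0.65 = $3.12.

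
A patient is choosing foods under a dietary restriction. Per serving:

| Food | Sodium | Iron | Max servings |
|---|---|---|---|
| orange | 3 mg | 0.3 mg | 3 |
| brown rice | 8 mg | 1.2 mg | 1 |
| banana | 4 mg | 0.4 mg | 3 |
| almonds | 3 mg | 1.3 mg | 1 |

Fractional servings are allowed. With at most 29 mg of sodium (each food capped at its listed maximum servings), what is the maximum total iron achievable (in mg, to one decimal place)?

4.3 mg

Iron per mg sodium: almonds 0.4333, brown rice 0.15, orange 0.1, banana 0.1.
Take 1 serving of almonds: uses 3 mg sodium, +1.3 mg iron (running total 1.3 mg).
Take 1 serving of brown rice: uses 8 mg sodium, +1.2 mg iron (running total 2.5 mg).
Take 3 servings of orange: uses 9 mg sodium, +0.9 mg iron (running total 3.4 mg).
Take 2.25 servings of banana: uses 9 mg sodium, +0.9 mg iron (running total 4.3 mg).
Greedy by best ratio exhausts the sodium allowance optimally: 4.3 mg.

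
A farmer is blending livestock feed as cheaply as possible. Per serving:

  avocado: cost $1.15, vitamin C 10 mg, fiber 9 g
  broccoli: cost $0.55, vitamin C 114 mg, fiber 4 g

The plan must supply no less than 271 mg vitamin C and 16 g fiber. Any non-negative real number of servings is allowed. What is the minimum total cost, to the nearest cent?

$2.13

An LP optimum is at a vertex; with two nutrient constraints at most two foods are used. Check each candidate.
avocado only: max(271/10, 16/9) = 27.1 servings → $31.16.
broccoli only: max(271/114, 16/4) = 4 servings → $2.20.
avocado + broccoli with both tight: 0.7505 servings and 2.311 servings → $2.13.
The minimum over all feasible corners is $2.13.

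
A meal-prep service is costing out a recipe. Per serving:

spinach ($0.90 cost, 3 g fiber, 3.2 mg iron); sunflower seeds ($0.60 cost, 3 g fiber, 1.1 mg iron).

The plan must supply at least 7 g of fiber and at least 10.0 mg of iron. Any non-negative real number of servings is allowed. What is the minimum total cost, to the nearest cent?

At the optimum either one food covers both requirements or two foods hit both targets exactly; no other combination can be cheaper.
spinach only: max(7/3, 10.0/3.2) = 3.125 servings → $2.81.
sunflower seeds only: max(7/3, 10.0/1.1) = 9.091 servings → $5.45.
spinach + sunflower seeds with both targets exact would need a negative amount; discard.
Cheapest feasible corner: $2.81.

$2.81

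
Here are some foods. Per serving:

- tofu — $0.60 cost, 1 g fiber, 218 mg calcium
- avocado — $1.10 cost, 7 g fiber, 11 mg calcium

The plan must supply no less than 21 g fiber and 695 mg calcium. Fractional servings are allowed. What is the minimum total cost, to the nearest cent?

$4.65

Two binding constraints pin down two serving amounts, so the optimal mix uses at most two foods. The candidates are each food alone (scaled to the tighter of fiber/calcium) and each pair with both constraints tight.
tofu only: max(21/1, 695/218) = 21 servings → $12.60.
avocado only: max(21/7, 695/11) = 63.18 servings → $69.50.
tofu + avocado with both tight: 3.059 servings and 2.563 servings → $4.65.
Cheapest feasible corner: $4.65.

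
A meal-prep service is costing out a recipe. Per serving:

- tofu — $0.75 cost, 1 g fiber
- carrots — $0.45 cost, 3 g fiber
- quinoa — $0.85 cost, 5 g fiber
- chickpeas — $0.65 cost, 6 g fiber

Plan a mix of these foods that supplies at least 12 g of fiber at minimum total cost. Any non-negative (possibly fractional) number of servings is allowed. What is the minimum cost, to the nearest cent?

Cost per g of fiber: chickpeas $0.1083, carrots $0.1500, quinoa $0.1700, tofu $0.7500.
With no serving limits, use only chickpeas: 12 g / 6 g = 2 servings × $0.65 = $1.30.

$1.30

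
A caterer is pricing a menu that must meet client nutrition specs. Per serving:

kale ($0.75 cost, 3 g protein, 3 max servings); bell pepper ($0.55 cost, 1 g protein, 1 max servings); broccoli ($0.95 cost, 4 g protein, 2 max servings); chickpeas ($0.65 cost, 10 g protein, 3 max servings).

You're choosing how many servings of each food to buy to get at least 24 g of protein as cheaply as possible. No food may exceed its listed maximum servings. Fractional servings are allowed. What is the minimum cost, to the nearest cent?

$1.56

Cost per g of protein: chickpeas $0.0650, broccoli $0.2375, kale $0.2500, bell pepper $0.5500.
Take 2.4 servings of chickpeas: +24.0 g protein for $1.56 (total $1.56, still need 0.0 g).
Greedy by cheapest-per-g is optimal for a single linear constraint, so the minimum cost is $1.56.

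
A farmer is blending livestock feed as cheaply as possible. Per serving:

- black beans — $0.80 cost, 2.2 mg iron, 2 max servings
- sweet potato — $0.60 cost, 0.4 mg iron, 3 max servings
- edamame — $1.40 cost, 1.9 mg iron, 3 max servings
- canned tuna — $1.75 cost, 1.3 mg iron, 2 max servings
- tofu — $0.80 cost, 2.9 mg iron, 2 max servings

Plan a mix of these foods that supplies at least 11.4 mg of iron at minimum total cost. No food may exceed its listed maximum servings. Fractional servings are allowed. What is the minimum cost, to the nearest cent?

$4.08

Cost per mg of iron: tofu $0.2759, black beans $0.3636, edamame $0.7368, canned tuna $1.3462, sweet potato $1.5000.
Take 2 servings of tofu: +5.8 mg iron for $1.60 (total $1.60, still need 5.6 mg).
Take 2 servings of black beans: +4.4 mg iron for $1.60 (total $3.20, still need 1.2 mg).
Take 0.6316 servings of edamame: +1.2 mg iron for $0.88 (total $4.08, still need 0.0 mg).
Greedy by cheapest-per-mg is optimal for a single linear constraint, so the minimum cost is $4.08.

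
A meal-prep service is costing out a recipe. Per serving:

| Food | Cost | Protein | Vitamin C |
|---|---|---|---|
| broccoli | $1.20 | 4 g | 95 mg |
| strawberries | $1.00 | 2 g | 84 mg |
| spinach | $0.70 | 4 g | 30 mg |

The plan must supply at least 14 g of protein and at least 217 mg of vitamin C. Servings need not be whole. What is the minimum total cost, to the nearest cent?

broccoli only: max(14/4, 217/95) = 3.5 servings → $4.20.
strawberries only: max(14/2, 217/84) = 7 servings → $7.00.
spinach only: max(14/4, 217/30) = 7.233 servings → $5.06.
broccoli + strawberries: intersection lies outside the first quadrant.
broccoli + spinach with both tight: 1.723 servings and 1.777 servings → $3.31.
strawberries + spinach with both tight: 1.623 servings and 2.688 servings → $3.51.
Cheapest feasible corner: $3.31.

$3.31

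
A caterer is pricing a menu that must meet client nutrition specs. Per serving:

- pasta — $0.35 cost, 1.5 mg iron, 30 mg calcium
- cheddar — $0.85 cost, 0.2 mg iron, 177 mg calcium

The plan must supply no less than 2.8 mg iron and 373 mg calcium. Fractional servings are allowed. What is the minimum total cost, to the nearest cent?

$2.13

An LP optimum is at a vertex; with two nutrient constraints at most two foods are used. Check each candidate.
pasta only: max(2.8/1.5, 373/30) = 12.43 servings → $4.35.
cheddar only: max(2.8/0.2, 373/177) = 14 servings → $11.90.
pasta + cheddar with both tight: 1.622 servings and 1.832 servings → $2.13.
So the least-cost plan costs $2.13.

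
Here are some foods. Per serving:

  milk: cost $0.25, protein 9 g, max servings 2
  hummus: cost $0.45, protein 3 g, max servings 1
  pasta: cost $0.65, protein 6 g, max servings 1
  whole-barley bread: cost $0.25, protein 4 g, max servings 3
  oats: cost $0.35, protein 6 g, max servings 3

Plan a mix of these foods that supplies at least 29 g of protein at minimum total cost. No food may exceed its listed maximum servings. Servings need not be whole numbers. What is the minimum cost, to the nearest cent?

Cost per g of protein: milk $0.0278, oats $0.0583, whole-barley bread $0.0625, pasta $0.1083, hummus $0.1500.
Take 2 servings of milk: +18.0 g protein for $0.50 (total $0.50, still need 11.0 g).
Take 1.833 servings of oats: +11.0 g protein for $0.64 (total $1.14, still need 0.0 g).
Greedy by cheapest-per-g is optimal for a single linear constraint, so the minimum cost is $1.14.

$1.14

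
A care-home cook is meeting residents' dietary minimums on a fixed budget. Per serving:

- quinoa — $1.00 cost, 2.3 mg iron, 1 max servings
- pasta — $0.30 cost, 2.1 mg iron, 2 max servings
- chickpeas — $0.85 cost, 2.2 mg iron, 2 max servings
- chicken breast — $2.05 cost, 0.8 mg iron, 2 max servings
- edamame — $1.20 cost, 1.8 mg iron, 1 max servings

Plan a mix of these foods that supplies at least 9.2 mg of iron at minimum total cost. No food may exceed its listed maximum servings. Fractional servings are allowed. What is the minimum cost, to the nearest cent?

Cost per mg of iron: pasta $0.1429, chickpeas $0.3864, quinoa $0.4348, edamame $0.6667, chicken breast $2.5625.
Take 2 servings of pasta: +4.2 mg iron for $0.60 (total $0.60, still need 5.0 mg).
Take 2 servings of chickpeas: +4.4 mg iron for $1.70 (total $2.30, still need 0.6 mg).
Take 0.2609 servings of quinoa: +0.6 mg iron for $0.26 (total $2.56, still need 0.0 mg).
Greedy by cheapest-per-mg is optimal for a single linear constraint, so the minimum cost is $2.56.

$2.56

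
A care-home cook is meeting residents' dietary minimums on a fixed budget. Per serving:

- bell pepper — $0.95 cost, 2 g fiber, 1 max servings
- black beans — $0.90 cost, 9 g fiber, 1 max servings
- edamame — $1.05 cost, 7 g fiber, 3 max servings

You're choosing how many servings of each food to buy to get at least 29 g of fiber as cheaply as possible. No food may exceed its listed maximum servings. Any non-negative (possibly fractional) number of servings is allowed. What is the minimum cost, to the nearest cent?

Cost per g of fiber: black beans $0.1000, edamame $0.1500, bell pepper $0.4750.
Take 1 serving of black beans: +9.0 g fiber for $0.90 (total $0.90, still need 20.0 g).
Take 2.857 servings of edamame: +20.0 g fiber for $3.00 (total $3.90, still need 0.0 g).
Filling from the cheapest source first is optimal under one linear minimum: $3.90.

$3.90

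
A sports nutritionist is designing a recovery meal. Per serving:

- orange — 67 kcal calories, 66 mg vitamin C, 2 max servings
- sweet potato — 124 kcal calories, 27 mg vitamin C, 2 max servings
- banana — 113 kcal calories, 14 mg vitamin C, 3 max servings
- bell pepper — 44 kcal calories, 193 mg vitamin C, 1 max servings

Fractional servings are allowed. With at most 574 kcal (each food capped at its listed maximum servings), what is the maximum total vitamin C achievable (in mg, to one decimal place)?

397.3 mg

Vitamin C per kcal: bell pepper 4.386, orange 0.9851, sweet potato 0.2177, banana 0.1239.
Take 1 serving of bell pepper: uses 44 kcal, +193.0 mg vitamin C (running total 193.0 mg).
Take 2 servings of orange: uses 134 kcal, +132.0 mg vitamin C (running total 325.0 mg).
Take 2 servings of sweet potato: uses 248 kcal, +54.0 mg vitamin C (running total 379.0 mg).
Take 1.31 servings of banana: uses 148 kcal, +18.3 mg vitamin C (running total 397.3 mg).
Filling greedily by vitamin C-per-kcal is optimal for one linear limit, giving 397.3 mg.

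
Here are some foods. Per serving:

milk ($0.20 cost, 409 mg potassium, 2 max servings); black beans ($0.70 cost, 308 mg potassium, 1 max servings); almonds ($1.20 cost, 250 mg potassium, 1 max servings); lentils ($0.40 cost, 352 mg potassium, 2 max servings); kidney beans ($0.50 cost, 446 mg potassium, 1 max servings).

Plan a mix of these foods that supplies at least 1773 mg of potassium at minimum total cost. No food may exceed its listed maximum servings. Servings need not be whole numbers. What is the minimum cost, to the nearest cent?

$1.48

Cost per mg of potassium: milk $0.0005, kidney beans $0.0011, lentils $0.0011, black beans $0.0023, almonds $0.0048.
Take 2 servings of milk: +818.0 mg potassium for $0.40 (total $0.40, still need 955.0 mg).
Take 1 serving of kidney beans: +446.0 mg potassium for $0.50 (total $0.90, still need 509.0 mg).
Take 1.446 servings of lentils: +509.0 mg potassium for $0.58 (total $1.48, still need 0.0 mg).
Greedy by cheapest-per-mg is optimal for a single linear constraint, so the minimum cost is $1.48.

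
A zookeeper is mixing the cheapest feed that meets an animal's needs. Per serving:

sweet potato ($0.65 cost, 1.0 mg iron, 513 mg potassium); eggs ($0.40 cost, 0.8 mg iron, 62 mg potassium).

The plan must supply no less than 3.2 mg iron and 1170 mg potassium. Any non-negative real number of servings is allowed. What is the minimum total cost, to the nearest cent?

sweet potato only: max(3.2/1.0, 1170/513) = 3.2 servings → $2.08.
eggs only: max(3.2/0.8, 1170/62) = 18.87 servings → $7.55.
sweet potato + eggs with both tight: 2.117 servings and 1.354 servings → $1.92.
Cheapest feasible corner: $1.92.

$1.92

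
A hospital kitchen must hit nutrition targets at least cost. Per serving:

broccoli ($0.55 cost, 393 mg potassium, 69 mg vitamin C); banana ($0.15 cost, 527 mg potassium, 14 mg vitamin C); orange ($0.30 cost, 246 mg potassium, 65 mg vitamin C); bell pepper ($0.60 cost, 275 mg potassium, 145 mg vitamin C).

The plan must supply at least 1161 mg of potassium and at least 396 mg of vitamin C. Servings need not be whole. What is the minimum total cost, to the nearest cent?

$1.71

At the optimum either one food covers both requirements or two foods hit both targets exactly; no other combination can be cheaper.
broccoli only: max(1161/393, 396/69) = 5.739 servings → $3.16.
banana only: max(1161/527, 396/14) = 28.29 servings → $4.24.
orange only: max(1161/246, 396/65) = 6.092 servings → $1.83.
bell pepper only: max(1161/275, 396/145) = 4.222 servings → $2.53.
broccoli + banana: the both-tight solution has a negative serving — not a feasible corner.
broccoli + orange with both targets exact would need a negative amount; discard.
broccoli + bell pepper with both tight: 1.564 servings and 1.987 servings → $2.05.
banana + orange: the both-tight solution has a negative serving — not a feasible corner.
banana + bell pepper with both tight: 0.8192 servings and 2.652 servings → $1.71.
orange + bell pepper with both tight: 3.341 servings and 1.234 servings → $1.74.
So the least-cost plan costs $1.71.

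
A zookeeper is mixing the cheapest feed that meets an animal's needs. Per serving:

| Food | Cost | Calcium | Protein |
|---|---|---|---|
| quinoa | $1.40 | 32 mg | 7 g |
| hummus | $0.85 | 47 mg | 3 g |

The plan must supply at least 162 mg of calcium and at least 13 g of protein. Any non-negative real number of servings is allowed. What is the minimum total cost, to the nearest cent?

$3.37

Compare the cost at each extreme point of the feasible region.
quinoa only: max(162/32, 13/7) = 5.062 servings → $7.09.
hummus only: max(162/47, 13/3) = 4.333 servings → $3.68.
quinoa + hummus with both tight: 0.5365 servings and 3.082 servings → $3.37.
The minimum over all feasible corners is $3.37.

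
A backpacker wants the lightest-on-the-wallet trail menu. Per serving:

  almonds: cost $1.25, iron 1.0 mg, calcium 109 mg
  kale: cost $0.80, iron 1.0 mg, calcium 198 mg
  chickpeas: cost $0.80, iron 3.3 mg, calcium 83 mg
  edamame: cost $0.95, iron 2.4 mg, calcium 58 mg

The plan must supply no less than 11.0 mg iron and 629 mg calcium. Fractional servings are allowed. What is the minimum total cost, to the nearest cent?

$3.80

The cheapest plan sits at a corner of the feasible region — with two constraints it uses at most two foods.
almonds only: max(11.0/1.0, 629/109) = 11 servings → $13.75.
kale only: max(11.0/1.0, 629/198) = 11 servings → $8.80.
chickpeas only: max(11.0/3.3, 629/83) = 7.578 servings → $6.06.
edamame only: max(11.0/2.4, 629/58) = 10.84 servings → $10.30.
almonds + kale: the both-tight solution has a negative serving — not a feasible corner.
almonds + chickpeas with both tight: 4.202 servings and 2.06 servings → $6.90.
almonds + edamame with both tight: 4.281 servings and 2.8 servings → $8.01.
kale + chickpeas with both tight: 2.038 servings and 2.716 servings → $3.80.
kale + edamame with both tight: 2.089 servings and 3.713 servings → $5.20.
chickpeas + edamame with both targets exact would need a negative amount; discard.
Cheapest feasible corner: $3.80.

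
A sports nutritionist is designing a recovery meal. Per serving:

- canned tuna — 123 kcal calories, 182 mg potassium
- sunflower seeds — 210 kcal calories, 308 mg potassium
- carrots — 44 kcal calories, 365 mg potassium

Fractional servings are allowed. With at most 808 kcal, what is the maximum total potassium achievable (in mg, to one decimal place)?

6702.7 mg

Potassium per kcal: carrots 8.295, canned tuna 1.48, sunflower seeds 1.467.
With no serving limits, spend the whole calories allowance on carrots: 808 kcal / 44 kcal × 365 mg = 6702.7 mg.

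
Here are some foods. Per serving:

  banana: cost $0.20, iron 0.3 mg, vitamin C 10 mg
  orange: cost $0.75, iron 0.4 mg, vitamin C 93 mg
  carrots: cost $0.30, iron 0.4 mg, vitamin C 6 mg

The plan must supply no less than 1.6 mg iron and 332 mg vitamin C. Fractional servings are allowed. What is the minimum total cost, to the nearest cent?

banana only: max(1.6/0.3, 332/10) = 33.2 servings → $6.64.
orange only: max(1.6/0.4, 332/93) = 4 servings → $3.00.
carrots only: max(1.6/0.4, 332/6) = 55.33 servings → $16.60.
banana + orange with both tight: 0.6695 servings and 3.498 servings → $2.76.
banana + carrots: the both-tight solution has a negative serving — not a feasible corner.
orange + carrots with both tight: 3.54 servings and 0.4598 servings → $2.79.
The minimum over all feasible corners is $2.76.

$2.76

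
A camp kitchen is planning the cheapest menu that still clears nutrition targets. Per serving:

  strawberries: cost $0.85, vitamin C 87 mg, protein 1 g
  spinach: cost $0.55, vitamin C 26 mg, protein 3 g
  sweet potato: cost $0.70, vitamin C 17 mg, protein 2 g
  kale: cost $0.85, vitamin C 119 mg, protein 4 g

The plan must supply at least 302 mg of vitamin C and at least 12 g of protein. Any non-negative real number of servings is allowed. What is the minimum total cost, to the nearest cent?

strawberries only: max(302/87, 12/1) = 12 servings → $10.20.
spinach only: max(302/26, 12/3) = 11.62 servings → $6.39.
sweet potato only: max(302/17, 12/2) = 17.76 servings → $12.44.
kale only: max(302/119, 12/4) = 3 servings → $2.55.
strawberries + spinach with both tight: 2.528 servings and 3.157 servings → $3.89.
strawberries + sweet potato with both tight: 2.548 servings and 4.726 servings → $5.47.
strawberries + kale: the both-tight solution has a negative serving — not a feasible corner.
spinach + sweet potato: intersection lies outside the first quadrant.
spinach + kale with both tight: 0.8696 servings and 2.348 servings → $2.47.
sweet potato + kale with both tight: 1.294 servings and 2.353 servings → $2.91.
The minimum over all feasible corners is $2.47.

$2.47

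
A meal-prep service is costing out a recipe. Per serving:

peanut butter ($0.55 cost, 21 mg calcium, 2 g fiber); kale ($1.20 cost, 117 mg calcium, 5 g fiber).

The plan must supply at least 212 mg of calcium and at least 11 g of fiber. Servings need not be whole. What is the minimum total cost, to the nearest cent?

This is a tiny linear program; its minimum lies at a vertex of the feasible set. List the vertices and price them.
peanut butter only: max(212/21, 11/2) = 10.1 servings → $5.55.
kale only: max(212/117, 11/5) = 2.2 servings → $2.64.
peanut butter + kale with both tight: 1.76 servings and 1.496 servings → $2.76.
So the least-cost plan costs $2.64.

$2.64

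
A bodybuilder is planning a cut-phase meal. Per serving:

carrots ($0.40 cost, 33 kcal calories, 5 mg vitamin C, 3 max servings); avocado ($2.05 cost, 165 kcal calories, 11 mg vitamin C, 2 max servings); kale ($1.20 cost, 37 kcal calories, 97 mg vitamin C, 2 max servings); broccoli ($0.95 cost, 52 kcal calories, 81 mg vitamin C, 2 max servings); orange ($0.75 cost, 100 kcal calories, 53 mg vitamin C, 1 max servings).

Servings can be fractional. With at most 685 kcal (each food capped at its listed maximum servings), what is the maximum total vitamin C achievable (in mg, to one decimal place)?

444.5 mg

Vitamin C per kcal: kale 2.622, broccoli 1.558, orange 0.53, carrots 0.1515, avocado 0.06667.
Take 2 servings of kale: uses 74 kcal, +194.0 mg vitamin C (running total 194.0 mg).
Take 2 servings of broccoli: uses 104 kcal, +162.0 mg vitamin C (running total 356.0 mg).
Take 1 serving of orange: uses 100 kcal, +53.0 mg vitamin C (running total 409.0 mg).
Take 3 servings of carrots: uses 99 kcal, +15.0 mg vitamin C (running total 424.0 mg).
Take 1.867 servings of avocado: uses 308 kcal, +20.5 mg vitamin C (running total 444.5 mg).
Filling greedily by vitamin C-per-kcal is optimal for one linear limit, giving 444.5 mg.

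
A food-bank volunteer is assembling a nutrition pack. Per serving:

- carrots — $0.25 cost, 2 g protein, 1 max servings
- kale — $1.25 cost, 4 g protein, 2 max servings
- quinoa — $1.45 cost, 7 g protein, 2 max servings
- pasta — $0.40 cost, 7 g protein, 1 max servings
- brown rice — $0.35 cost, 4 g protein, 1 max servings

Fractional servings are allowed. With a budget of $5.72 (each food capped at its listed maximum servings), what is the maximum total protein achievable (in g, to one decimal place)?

32.8 g

Protein per dollar: pasta 17.5, brown rice 11.43, carrots 8, quinoa 4.828, kale 3.2.
Take 1 serving of pasta: spends $0.40, +7.0 g protein (running total 7.0 g).
Take 1 serving of brown rice: spends $0.35, +4.0 g protein (running total 11.0 g).
Take 1 serving of carrots: spends $0.25, +2.0 g protein (running total 13.0 g).
Take 2 servings of quinoa: spends $2.90, +14.0 g protein (running total 27.0 g).
Take 1.456 servings of kale: spends $1.82, +5.8 g protein (running total 32.8 g).
Filling greedily by protein-per-dollar is optimal for one linear limit, giving 32.8 g.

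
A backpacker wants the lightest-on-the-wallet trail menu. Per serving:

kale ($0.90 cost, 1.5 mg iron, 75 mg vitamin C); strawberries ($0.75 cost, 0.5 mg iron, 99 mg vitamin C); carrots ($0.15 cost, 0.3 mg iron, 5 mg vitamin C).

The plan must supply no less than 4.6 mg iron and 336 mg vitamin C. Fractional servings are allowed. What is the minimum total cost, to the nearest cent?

This is a tiny linear program; its minimum lies at a vertex of the feasible set. List the vertices and price them.
kale only: max(4.6/1.5, 336/75) = 4.48 servings → $4.03.
strawberries only: max(4.6/0.5, 336/99) = 9.2 servings → $6.90.
carrots only: max(4.6/0.3, 336/5) = 67.2 servings → $10.08.
kale + strawberries with both tight: 2.589 servings and 1.432 servings → $3.40.
kale + carrots with both targets exact would need a negative amount; discard.
strawberries + carrots with both tight: 2.86 servings and 10.57 servings → $3.73.
The minimum over all feasible corners is $3.40.

$3.40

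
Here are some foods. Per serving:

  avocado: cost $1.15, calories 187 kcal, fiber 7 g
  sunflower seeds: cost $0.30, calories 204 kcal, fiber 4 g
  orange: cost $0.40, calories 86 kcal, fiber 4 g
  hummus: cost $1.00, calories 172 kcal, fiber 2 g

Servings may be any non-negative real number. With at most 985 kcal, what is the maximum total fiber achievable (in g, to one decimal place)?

45.8 g

Fiber per kcal: orange 0.04651, avocado 0.03743, sunflower seeds 0.01961, hummus 0.01163.
With no serving limits, spend the whole calories allowance on orange: 985 kcal / 86 kcal × 4 g = 45.8 g.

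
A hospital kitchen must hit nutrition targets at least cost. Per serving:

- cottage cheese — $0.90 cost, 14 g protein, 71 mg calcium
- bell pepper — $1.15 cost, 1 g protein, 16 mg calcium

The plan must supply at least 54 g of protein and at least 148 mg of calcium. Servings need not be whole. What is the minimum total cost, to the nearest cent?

$3.47

An LP optimum is at a vertex; with two nutrient constraints at most two foods are used. Check each candidate.
cottage cheese only: max(54/14, 148/71) = 3.857 servings → $3.47.
bell pepper only: max(54/1, 148/16) = 54 servings → $62.10.
cottage cheese + bell pepper: the both-tight solution has a negative serving — not a feasible corner.
So the least-cost plan costs $3.47.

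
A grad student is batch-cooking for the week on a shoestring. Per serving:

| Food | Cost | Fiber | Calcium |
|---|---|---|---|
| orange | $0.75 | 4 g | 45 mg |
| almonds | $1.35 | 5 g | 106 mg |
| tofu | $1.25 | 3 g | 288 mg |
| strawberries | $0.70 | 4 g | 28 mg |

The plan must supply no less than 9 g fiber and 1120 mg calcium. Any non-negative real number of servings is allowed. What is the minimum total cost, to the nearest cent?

$4.86

For a min-cost LP with two ≥-constraints, a basic feasible solution has at most two positive variables.
orange only: max(9/4, 1120/45) = 24.89 servings → $18.67.
almonds only: max(9/5, 1120/106) = 10.57 servings → $14.26.
tofu only: max(9/3, 1120/288) = 3.889 servings → $4.86.
strawberries only: max(9/4, 1120/28) = 40 servings → $28.00.
orange + almonds with both targets exact would need a negative amount; discard.
orange + tofu with both targets exact would need a negative amount; discard.
orange + strawberries: the both-tight solution has a negative serving — not a feasible corner.
almonds + tofu with both targets exact would need a negative amount; discard.
almonds + strawberries: the both-tight solution has a negative serving — not a feasible corner.
tofu + strawberries: intersection lies outside the first quadrant.
Cheapest feasible corner: $4.86.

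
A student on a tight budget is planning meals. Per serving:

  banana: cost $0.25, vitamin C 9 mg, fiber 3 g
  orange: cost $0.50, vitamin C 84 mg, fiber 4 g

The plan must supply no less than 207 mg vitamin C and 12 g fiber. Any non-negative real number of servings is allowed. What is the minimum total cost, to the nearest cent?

Minimising a linear cost over {vitamin C ≥ 207, fiber ≥ 12, servings ≥ 0} — the optimum is at a vertex, using one or two foods.
banana only: max(207/9, 12/3) = 23 servings → $5.75.
orange only: max(207/84, 12/4) = 3 servings → $1.50.
banana + orange with both tight: 0.8333 servings and 2.375 servings → $1.40.
The minimum over all feasible corners is $1.40.

$1.40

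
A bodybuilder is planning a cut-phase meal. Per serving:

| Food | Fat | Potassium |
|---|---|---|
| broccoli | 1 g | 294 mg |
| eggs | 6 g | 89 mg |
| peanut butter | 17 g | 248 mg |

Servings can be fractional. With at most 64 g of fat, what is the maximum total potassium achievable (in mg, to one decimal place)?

18816.0 mg

Potassium per g fat: broccoli 294, eggs 14.83, peanut butter 14.59.
With no serving limits, spend the whole fat allowance on broccoli: 64 g / 1 g × 294 mg = 18816.0 mg.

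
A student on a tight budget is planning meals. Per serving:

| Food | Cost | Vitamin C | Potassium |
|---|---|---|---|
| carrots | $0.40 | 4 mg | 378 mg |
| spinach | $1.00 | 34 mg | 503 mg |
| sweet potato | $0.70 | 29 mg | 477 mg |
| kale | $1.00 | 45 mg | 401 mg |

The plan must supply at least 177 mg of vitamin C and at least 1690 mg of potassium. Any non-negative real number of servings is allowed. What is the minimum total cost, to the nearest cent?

Minimising a linear cost over {vitamin C ≥ 177, potassium ≥ 1690, servings ≥ 0} — the optimum is at a vertex, using one or two foods.
carrots only: max(177/4, 1690/378) = 44.25 servings → $17.70.
spinach only: max(177/34, 1690/503) = 5.206 servings → $5.21.
sweet potato only: max(177/29, 1690/477) = 6.103 servings → $4.27.
kale only: max(177/45, 1690/401) = 4.214 servings → $4.21.
carrots + spinach with both targets exact would need a negative amount; discard.
carrots + sweet potato: intersection lies outside the first quadrant.
carrots + kale with both tight: 0.3293 servings and 3.904 servings → $4.04.
spinach + sweet potato: intersection lies outside the first quadrant.
spinach + kale with both tight: 0.5636 servings and 3.507 servings → $4.07.
sweet potato + kale with both tight: 0.5158 servings and 3.601 servings → $3.96.
So the least-cost plan costs $3.96.

$3.96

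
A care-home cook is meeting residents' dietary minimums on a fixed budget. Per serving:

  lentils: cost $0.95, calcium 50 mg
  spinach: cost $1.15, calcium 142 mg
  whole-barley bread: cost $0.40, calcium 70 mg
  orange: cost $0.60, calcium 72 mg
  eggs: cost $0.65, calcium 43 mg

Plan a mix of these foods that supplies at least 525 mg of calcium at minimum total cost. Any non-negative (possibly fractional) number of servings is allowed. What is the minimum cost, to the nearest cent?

$3.00

Cost per mg of calcium: whole-barley bread $0.0057, spinach $0.0081, orange $0.0083, eggs $0.0151, lentils $0.0190.
With no serving limits, use only whole-barley bread: 525 mg / 70 mg = 7.5 servings × $0.40 = $3.00.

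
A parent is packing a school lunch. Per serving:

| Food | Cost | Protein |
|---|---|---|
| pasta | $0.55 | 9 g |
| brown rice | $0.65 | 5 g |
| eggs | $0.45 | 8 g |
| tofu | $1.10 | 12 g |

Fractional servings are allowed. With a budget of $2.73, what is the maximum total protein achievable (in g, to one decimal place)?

Protein per dollar: eggs 17.78, pasta 16.36, tofu 10.91, brown rice 7.692.
With no serving limits, spend the whole cost allowance on eggs: $2.73 / $0.45 × 8 g = 48.5 g.

48.5 g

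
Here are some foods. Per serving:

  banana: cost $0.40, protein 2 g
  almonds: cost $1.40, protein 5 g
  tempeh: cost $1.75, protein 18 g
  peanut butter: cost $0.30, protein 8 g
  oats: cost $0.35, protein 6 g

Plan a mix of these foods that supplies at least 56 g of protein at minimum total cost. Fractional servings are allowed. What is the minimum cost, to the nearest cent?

$2.10

Cost per g of protein: peanut butter $0.0375, oats $0.0583, tempeh $0.0972, banana $0.2000, almonds $0.2800.
With no serving limits, use only peanut butter: 56 g / 8 g = 7 servings × $0.30 = $2.10.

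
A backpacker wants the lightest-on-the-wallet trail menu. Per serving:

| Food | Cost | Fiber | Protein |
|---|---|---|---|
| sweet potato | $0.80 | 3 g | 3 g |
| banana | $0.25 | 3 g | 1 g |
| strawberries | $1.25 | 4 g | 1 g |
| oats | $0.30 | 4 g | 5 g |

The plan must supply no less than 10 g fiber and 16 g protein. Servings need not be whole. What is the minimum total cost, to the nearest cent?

$0.96

sweet potato only: max(10/3, 16/3) = 5.333 servings → $4.27.
banana only: max(10/3, 16/1) = 16 servings → $4.00.
strawberries only: max(10/4, 16/1) = 16 servings → $20.00.
oats only: max(10/4, 16/5) = 3.2 servings → $0.96.
sweet potato + banana: intersection lies outside the first quadrant.
sweet potato + strawberries: intersection lies outside the first quadrant.
sweet potato + oats with both targets exact would need a negative amount; discard.
banana + strawberries: intersection lies outside the first quadrant.
banana + oats with both targets exact would need a negative amount; discard.
strawberries + oats: the both-tight solution has a negative serving — not a feasible corner.
Cheapest feasible corner: $0.96.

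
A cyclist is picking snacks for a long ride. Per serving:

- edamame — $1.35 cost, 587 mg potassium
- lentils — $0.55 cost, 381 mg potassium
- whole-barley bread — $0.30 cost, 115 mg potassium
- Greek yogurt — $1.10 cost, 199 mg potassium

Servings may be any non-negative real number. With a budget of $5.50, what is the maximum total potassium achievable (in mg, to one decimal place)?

Potassium per dollar: lentils 692.7, edamame 434.8, whole-barley bread 383.3, Greek yogurt 180.9.
With no serving limits, spend the whole cost allowance on lentils: $5.50 / $0.55 × 381 mg = 3810.0 mg.

3810.0 mg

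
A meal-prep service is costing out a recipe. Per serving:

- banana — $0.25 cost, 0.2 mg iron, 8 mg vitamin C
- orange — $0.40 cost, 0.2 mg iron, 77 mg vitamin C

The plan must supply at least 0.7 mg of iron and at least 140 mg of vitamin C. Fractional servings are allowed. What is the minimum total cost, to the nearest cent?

banana only: max(0.7/0.2, 140/8) = 17.5 servings → $4.38.
orange only: max(0.7/0.2, 140/77) = 3.5 servings → $1.40.
banana + orange with both tight: 1.877 servings and 1.623 servings → $1.12.
The minimum over all feasible corners is $1.12.

$1.12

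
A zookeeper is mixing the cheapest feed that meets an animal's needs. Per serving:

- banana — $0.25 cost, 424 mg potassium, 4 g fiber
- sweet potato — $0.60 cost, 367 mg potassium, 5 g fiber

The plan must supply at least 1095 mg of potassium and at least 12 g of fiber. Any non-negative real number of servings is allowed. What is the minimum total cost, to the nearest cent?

banana only: max(1095/424, 12/4) = 3 servings → $0.75.
sweet potato only: max(1095/367, 12/5) = 2.984 servings → $1.79.
banana + sweet potato with both tight: 1.643 servings and 1.086 servings → $1.06.
Cheapest feasible corner: $0.75.

$0.75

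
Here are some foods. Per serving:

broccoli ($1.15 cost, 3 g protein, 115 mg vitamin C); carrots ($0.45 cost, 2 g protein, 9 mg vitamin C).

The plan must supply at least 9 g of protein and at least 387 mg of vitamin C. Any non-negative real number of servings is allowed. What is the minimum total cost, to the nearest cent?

$3.87

Two binding constraints pin down two serving amounts, so the optimal mix uses at most two foods. The candidates are each food alone (scaled to the tighter of protein/vitamin C) and each pair with both constraints tight.
broccoli only: max(9/3, 387/115) = 3.365 servings → $3.87.
carrots only: max(9/2, 387/9) = 43 servings → $19.35.
broccoli + carrots: intersection lies outside the first quadrant.
Cheapest feasible corner: $3.87.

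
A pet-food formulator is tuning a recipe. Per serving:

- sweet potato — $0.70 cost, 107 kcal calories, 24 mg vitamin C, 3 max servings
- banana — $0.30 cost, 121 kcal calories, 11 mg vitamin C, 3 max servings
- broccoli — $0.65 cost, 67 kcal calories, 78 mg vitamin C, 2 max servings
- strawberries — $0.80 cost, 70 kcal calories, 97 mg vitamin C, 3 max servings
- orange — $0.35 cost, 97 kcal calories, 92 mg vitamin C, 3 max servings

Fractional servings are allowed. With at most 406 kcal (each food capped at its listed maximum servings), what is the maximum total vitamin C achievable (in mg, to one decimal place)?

505.8 mg

Vitamin C per kcal: strawberries 1.386, broccoli 1.164, orange 0.9485, sweet potato 0.2243, banana 0.09091.
Take 3 servings of strawberries: uses 210 kcal, +291.0 mg vitamin C (running total 291.0 mg).
Take 2 servings of broccoli: uses 134 kcal, +156.0 mg vitamin C (running total 447.0 mg).
Take 0.6392 servings of orange: uses 62 kcal, +58.8 mg vitamin C (running total 505.8 mg).
Greedy by best ratio exhausts the calories allowance optimally: 505.8 mg.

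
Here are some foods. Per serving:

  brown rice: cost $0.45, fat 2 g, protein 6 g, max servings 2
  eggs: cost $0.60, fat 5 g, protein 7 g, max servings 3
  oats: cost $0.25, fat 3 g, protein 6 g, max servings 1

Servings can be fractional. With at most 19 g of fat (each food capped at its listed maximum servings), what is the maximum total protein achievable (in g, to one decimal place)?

34.8 g

Protein per g fat: brown rice 3, oats 2, eggs 1.4.
Take 2 servings of brown rice: uses 4 g fat, +12.0 g protein (running total 12.0 g).
Take 1 serving of oats: uses 3 g fat, +6.0 g protein (running total 18.0 g).
Take 2.4 servings of eggs: uses 12 g fat, +16.8 g protein (running total 34.8 g).
Filling greedily by protein-per-g fat is optimal for one linear limit, giving 34.8 g.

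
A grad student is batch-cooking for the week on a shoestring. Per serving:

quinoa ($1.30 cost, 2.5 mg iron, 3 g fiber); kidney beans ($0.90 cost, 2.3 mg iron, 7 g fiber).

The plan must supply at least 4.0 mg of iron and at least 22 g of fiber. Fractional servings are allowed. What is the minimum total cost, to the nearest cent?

$2.83

Two binding constraints pin down two serving amounts, so the optimal mix uses at most two foods. The candidates are each food alone (scaled to the tighter of iron/fiber) and each pair with both constraints tight.
quinoa only: max(4.0/2.5, 22/3) = 7.333 servings → $9.53.
kidney beans only: max(4.0/2.3, 22/7) = 3.143 servings → $2.83.
quinoa + kidney beans: the both-tight solution has a negative serving — not a feasible corner.
So the least-cost plan costs $2.83.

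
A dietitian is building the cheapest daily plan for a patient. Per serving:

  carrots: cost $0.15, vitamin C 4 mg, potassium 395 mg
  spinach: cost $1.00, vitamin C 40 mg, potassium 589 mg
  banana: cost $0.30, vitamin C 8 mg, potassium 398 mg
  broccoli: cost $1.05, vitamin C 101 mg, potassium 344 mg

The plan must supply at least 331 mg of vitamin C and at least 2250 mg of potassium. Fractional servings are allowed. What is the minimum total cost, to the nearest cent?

carrots only: max(331/4, 2250/395) = 82.75 servings → $12.41.
spinach only: max(331/40, 2250/589) = 8.275 servings → $8.28.
banana only: max(331/8, 2250/398) = 41.38 servings → $12.41.
broccoli only: max(331/101, 2250/344) = 6.541 servings → $6.87.
carrots + spinach: the both-tight solution has a negative serving — not a feasible corner.
carrots + banana: intersection lies outside the first quadrant.
carrots + broccoli with both tight: 2.944 servings and 3.161 servings → $3.76.
spinach + banana: the both-tight solution has a negative serving — not a feasible corner.
spinach + broccoli with both tight: 2.48 servings and 2.295 servings → $4.89.
banana + broccoli with both tight: 3.028 servings and 3.037 servings → $4.10.
So the least-cost plan costs $3.76.

$3.76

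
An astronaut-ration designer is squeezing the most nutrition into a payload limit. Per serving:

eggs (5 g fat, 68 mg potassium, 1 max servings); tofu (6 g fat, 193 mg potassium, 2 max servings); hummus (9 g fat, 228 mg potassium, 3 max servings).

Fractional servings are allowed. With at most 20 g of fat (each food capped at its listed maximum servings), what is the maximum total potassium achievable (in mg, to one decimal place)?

Potassium per g fat: tofu 32.17, hummus 25.33, eggs 13.6.
Take 2 servings of tofu: uses 12 g fat, +386.0 mg potassium (running total 386.0 mg).
Take 0.8889 servings of hummus: uses 8 g fat, +202.7 mg potassium (running total 588.7 mg).
Filling greedily by potassium-per-g fat is optimal for one linear limit, giving 588.7 mg.

588.7 mg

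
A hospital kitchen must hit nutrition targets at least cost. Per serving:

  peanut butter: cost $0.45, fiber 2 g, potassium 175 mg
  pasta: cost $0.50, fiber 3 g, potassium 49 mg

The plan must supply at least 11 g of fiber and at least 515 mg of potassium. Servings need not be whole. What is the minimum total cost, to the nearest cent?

For a min-cost LP with two ≥-constraints, a basic feasible solution has at most two positive variables.
peanut butter only: max(11/2, 515/175) = 5.5 servings → $2.48.
pasta only: max(11/3, 515/49) = 10.51 servings → $5.26.
peanut butter + pasta with both tight: 2.356 servings and 2.096 servings → $2.11.
So the least-cost plan costs $2.11.

$2.11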